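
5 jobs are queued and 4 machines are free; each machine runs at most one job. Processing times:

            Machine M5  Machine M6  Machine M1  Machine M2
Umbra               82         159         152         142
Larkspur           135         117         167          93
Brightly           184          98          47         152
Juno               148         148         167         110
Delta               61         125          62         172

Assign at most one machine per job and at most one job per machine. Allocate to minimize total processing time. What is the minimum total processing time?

This is the linear assignment problem.
Optimal: Umbra→Machine M5 (82 min), Brightly→Machine M6 (98 min), Delta→Machine M1 (62 min), Larkspur→Machine M2 (93 min) — total 82+98+62+93 = 335 min.
Min-entry greedy (repeatedly take the single cheapest remaining cell) gives 349 min, worse by 14.

Min total: 335 min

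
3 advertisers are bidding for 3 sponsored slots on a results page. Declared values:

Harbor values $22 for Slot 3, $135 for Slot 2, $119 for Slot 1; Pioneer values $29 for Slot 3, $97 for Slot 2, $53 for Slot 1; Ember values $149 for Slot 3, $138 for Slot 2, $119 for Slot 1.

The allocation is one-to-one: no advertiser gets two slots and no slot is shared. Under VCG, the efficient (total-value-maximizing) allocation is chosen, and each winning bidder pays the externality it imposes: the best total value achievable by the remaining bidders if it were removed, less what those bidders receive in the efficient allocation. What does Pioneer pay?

Pioneer pays $16.

Efficient allocation: Harbor→Slot 1 ($119), Pioneer→Slot 2 ($97), Ember→Slot 3 ($149); total welfare W = $365.
Pioneer receives Slot 2 at value $97, so the others get W − 97 = $268.
Without Pioneer: best allocation of the remaining 2 bidders over all 3 slots is Harbor→Slot 2 ($135), Ember→Slot 3 ($149), total $284.
VCG payment = (others' best without Pioneer) − (others' welfare with Pioneer) = 284 − 268 = $16.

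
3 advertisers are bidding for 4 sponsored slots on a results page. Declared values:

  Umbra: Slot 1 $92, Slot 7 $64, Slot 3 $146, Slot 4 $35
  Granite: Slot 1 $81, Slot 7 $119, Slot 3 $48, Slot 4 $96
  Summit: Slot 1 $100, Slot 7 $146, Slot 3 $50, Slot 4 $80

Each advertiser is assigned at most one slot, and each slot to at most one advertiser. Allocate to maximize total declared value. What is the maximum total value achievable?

Optimal: Umbra→Slot 3 ($146), Granite→Slot 4 ($96), Summit→Slot 7 ($146) — total 146+96+146 = $388.
Row-greedy (each advertiser in turn takes its best remaining slot) gives $365, worse by 23.
Next-best assignment: Umbra→Slot 3, Granite→Slot 1, Summit→Slot 7 = $373.

Maximum total: $388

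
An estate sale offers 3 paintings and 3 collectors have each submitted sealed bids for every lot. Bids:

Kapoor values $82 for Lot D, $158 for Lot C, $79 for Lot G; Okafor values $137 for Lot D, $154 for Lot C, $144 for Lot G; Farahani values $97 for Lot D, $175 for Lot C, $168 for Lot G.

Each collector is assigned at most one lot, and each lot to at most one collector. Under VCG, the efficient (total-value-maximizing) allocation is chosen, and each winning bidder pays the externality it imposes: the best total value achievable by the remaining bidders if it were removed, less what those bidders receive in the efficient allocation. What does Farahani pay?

Efficient allocation: Kapoor→Lot C ($158), Okafor→Lot D ($137), Farahani→Lot G ($168); total welfare W = $463.
Farahani receives Lot G at value $168, so the others get W − 168 = $295.
Without Farahani: best allocation of the remaining 2 bidders over all 3 lots is Kapoor→Lot C ($158), Okafor→Lot G ($144), total $302.
VCG payment = (others' best without Farahani) − (others' welfare with Farahani) = 302 − 295 = $7.

Farahani pays $7.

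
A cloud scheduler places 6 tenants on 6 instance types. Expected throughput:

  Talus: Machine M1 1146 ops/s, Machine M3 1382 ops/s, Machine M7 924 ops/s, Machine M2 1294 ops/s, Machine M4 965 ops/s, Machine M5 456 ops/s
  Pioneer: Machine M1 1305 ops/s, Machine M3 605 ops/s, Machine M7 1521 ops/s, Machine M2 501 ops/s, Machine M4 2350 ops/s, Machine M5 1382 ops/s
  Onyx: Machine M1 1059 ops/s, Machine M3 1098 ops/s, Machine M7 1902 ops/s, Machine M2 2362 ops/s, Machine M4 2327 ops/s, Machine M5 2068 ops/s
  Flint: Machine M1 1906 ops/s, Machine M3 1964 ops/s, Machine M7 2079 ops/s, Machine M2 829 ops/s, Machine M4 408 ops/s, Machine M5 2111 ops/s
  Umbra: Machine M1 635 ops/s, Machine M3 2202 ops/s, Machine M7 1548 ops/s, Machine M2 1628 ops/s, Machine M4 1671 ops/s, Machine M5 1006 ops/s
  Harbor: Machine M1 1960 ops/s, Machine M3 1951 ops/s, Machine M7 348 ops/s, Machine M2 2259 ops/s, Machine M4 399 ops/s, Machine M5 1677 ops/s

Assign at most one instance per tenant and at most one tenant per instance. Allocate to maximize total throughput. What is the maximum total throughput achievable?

Optimal: Talus→Machine M1 (1146 ops/s), Pioneer→Machine M4 (2350 ops/s), Onyx→Machine M5 (2068 ops/s), Flint→Machine M7 (2079 ops/s), Umbra→Machine M3 (2202 ops/s), Harbor→Machine M2 (2259 ops/s) — total 1146+2350+2068+2079+2202+2259 = 12104 ops/s.
Swapping Harbor↔Onyx (Harbor→Machine M5 1677 ops/s, Onyx→Machine M2 2362 ops/s) loses 288.

Maximum total: 12104 ops/s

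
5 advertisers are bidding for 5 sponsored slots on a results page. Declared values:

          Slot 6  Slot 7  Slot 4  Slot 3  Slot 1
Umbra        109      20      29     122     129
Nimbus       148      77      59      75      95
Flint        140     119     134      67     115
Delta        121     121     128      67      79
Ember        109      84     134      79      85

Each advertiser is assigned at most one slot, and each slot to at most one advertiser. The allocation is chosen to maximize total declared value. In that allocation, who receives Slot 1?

Flint receives Slot 1.

This is a one-to-one assignment (maximum-weight bipartite matching).
Optimal: Umbra→Slot 3 ($122), Nimbus→Slot 6 ($148), Flint→Slot 1 ($115), Delta→Slot 7 ($121), Ember→Slot 4 ($134) — total 122+148+115+121+134 = $640.
Row-greedy (each advertiser in turn takes its best remaining slot) gives $611, worse by 29.
Next-best assignment: Umbra→Slot 3, Nimbus→Slot 1, Flint→Slot 6, Delta→Slot 7, Ember→Slot 4 = $612.
Swapping Ember↔Flint (Ember→Slot 1 $85, Flint→Slot 4 $134) loses 30.
Flint's own top slot is Slot 6 ($140), but forcing Flint→Slot 6 and reassigning the rest optimally gives only $612 — worse by 28.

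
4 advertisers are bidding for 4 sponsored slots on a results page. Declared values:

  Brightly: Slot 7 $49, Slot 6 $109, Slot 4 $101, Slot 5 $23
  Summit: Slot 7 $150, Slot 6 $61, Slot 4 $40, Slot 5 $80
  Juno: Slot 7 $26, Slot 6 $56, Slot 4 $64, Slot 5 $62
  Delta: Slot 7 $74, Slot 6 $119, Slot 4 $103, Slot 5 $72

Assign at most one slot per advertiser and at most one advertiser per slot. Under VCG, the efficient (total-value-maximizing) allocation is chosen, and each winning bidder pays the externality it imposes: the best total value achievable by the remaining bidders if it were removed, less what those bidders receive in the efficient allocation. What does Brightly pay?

Efficient allocation: Brightly→Slot 4 ($101), Summit→Slot 7 ($150), Juno→Slot 5 ($62), Delta→Slot 6 ($119); total welfare W = $432.
Brightly receives Slot 4 at value $101, so the others get W − 101 = $331.
Without Brightly: best allocation of the remaining 3 bidders over all 4 slots is Summit→Slot 7 ($150), Juno→Slot 4 ($64), Delta→Slot 6 ($119), total $333.
VCG payment = (others' best without Brightly) − (others' welfare with Brightly) = 333 − 331 = $2.

Brightly pays $2.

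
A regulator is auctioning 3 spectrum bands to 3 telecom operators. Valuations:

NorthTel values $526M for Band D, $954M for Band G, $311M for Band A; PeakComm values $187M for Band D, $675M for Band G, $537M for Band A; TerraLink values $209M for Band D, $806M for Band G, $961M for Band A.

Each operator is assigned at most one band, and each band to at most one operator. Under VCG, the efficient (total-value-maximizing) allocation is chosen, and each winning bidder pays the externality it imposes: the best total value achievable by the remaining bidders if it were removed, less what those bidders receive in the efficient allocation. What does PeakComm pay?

Efficient allocation: NorthTel→Band D ($526M), PeakComm→Band G ($675M), TerraLink→Band A ($961M); total welfare W = $2162M.
PeakComm receives Band G at value $675M, so the others get W − 675 = $1487M.
Without PeakComm: best allocation of the remaining 2 bidders over all 3 bands is NorthTel→Band G ($954M), TerraLink→Band A ($961M), total $1915M.
VCG payment = (others' best without PeakComm) − (others' welfare with PeakComm) = 1915 − 1487 = $428M.

PeakComm pays $428M.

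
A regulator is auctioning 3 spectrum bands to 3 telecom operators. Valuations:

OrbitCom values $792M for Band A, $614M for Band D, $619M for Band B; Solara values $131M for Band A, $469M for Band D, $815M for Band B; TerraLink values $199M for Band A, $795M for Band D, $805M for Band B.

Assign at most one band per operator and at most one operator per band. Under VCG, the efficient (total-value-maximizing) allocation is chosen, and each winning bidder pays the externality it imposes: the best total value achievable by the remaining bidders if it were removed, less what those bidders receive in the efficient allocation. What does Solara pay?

Solara pays $10M.

Efficient allocation: OrbitCom→Band A ($792M), Solara→Band B ($815M), TerraLink→Band D ($795M); total welfare W = $2402M.
Solara receives Band B at value $815M, so the others get W − 815 = $1587M.
Without Solara: best allocation of the remaining 2 bidders over all 3 bands is OrbitCom→Band A ($792M), TerraLink→Band B ($805M), total $1597M.
VCG payment = (others' best without Solara) − (others' welfare with Solara) = 1597 − 1587 = $10M.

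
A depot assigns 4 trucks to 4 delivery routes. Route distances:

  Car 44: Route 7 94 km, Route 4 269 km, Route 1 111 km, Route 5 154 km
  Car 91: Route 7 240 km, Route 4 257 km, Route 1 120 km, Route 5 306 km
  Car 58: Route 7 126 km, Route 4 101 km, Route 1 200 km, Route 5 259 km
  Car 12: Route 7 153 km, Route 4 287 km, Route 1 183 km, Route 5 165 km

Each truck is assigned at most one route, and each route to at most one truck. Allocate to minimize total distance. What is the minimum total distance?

Min total: 480 km

Optimal: Car 44→Route 7 (94 km), Car 91→Route 1 (120 km), Car 58→Route 4 (101 km), Car 12→Route 5 (165 km) — total 94+120+101+165 = 480 km.
Next-best assignment: Car 44→Route 5, Car 91→Route 1, Car 58→Route 4, Car 12→Route 7 = 528 km.
Every other assignment is strictly worse.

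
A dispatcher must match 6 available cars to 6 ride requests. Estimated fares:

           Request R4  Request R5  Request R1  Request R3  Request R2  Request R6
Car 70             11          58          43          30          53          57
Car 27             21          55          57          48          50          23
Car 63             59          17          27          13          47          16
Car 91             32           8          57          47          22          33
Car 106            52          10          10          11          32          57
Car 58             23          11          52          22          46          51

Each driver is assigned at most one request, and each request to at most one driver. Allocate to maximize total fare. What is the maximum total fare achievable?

Max total: $325

This is the linear assignment problem.
Optimal: Car 70→Request R5 ($58), Car 27→Request R3 ($48), Car 63→Request R4 ($59), Car 91→Request R1 ($57), Car 106→Request R6 ($57), Car 58→Request R2 ($46) — total 58+48+59+57+57+46 = $325.
Max-entry greedy (repeatedly take the single best remaining cell) gives $324, worse by 1.
Next-best assignment: Car 70→Request R5, Car 27→Request R1, Car 63→Request R4, Car 91→Request R3, Car 106→Request R6, Car 58→Request R2 = $324.
Swapping Car 70↔Car 106 (Car 70→Request R6 $57, Car 106→Request R5 $10) loses 48.
Checked against all permutations: $325 is optimal.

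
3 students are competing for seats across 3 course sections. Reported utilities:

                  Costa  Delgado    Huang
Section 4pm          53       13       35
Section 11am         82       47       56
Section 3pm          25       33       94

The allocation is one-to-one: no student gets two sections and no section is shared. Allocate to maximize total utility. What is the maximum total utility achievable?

Optimal: Costa→Section 4pm (53 points), Delgado→Section 11am (47 points), Huang→Section 3pm (94 points) — total 53+47+94 = 194 points.
Column-greedy (each section in turn goes to its best remaining student) gives 142 points, worse by 52.
Next-best assignment: Costa→Section 11am, Delgado→Section 4pm, Huang→Section 3pm = 189 points.
Swapping Costa↔Delgado (Costa→Section 11am 82 points, Delgado→Section 4pm 13 points) loses 5.

Maximum total: 194 points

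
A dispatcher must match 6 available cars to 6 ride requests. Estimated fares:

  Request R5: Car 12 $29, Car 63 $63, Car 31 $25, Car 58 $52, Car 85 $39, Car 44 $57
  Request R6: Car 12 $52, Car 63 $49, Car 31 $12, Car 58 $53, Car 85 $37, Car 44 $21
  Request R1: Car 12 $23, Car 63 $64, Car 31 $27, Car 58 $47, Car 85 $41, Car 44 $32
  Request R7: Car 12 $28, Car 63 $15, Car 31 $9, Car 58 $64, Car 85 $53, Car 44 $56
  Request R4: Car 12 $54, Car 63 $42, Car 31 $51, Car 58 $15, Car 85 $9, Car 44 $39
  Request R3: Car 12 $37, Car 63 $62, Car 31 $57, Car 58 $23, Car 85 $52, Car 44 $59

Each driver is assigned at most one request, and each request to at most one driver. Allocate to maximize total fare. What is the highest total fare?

Maximum total: $340

This is the linear assignment problem.
Optimal: Car 12→Request R6 ($52), Car 63→Request R1 ($64), Car 31→Request R4 ($51), Car 58→Request R7 ($64), Car 85→Request R3 ($52), Car 44→Request R5 ($57) — total 52+64+51+64+52+57 = $340.
Max-entry greedy (repeatedly take the single best remaining cell) gives $292, worse by 48.
Checked against all permutations: $340 is optimal.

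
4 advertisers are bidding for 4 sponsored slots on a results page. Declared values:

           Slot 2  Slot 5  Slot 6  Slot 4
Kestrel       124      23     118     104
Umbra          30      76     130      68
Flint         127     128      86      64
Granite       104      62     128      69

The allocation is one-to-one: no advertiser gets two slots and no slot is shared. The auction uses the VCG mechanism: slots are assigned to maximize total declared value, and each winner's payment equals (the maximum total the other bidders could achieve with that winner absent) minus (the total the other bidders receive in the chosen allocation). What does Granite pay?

Granite pays $20.

Efficient allocation: Kestrel→Slot 4 ($104), Umbra→Slot 6 ($130), Flint→Slot 5 ($128), Granite→Slot 2 ($104); total welfare W = $466.
Granite receives Slot 2 at value $104, so the others get W − 104 = $362.
Without Granite: best allocation of the remaining 3 bidders over all 4 slots is Kestrel→Slot 2 ($124), Umbra→Slot 6 ($130), Flint→Slot 5 ($128), total $382.
VCG payment = (others' best without Granite) − (others' welfare with Granite) = 382 − 362 = $20.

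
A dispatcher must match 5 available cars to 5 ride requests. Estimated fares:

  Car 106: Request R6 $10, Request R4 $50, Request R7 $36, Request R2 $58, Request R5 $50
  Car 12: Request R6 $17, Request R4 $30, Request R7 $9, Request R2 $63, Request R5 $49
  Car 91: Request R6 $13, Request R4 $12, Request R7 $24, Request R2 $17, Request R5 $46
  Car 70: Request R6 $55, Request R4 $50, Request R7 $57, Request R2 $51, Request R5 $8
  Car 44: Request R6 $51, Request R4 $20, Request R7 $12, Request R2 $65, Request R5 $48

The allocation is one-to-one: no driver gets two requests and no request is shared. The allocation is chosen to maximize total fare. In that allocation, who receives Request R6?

Optimal: Car 106→Request R4 ($50), Car 12→Request R2 ($63), Car 91→Request R5 ($46), Car 70→Request R7 ($57), Car 44→Request R6 ($51) — total 50+63+46+57+51 = $267.
Max-entry greedy (repeatedly take the single best remaining cell) gives $234, worse by 33.
Next-best assignment: Car 106→Request R7, Car 12→Request R2, Car 91→Request R5, Car 70→Request R4, Car 44→Request R6 = $246.
Checked against all permutations: $267 is optimal.
Car 44's own top request is Request R2 ($65), but forcing Car 44→Request R2 and reassigning the rest optimally gives only $243 — worse by 24.

Car 44 receives Request R6.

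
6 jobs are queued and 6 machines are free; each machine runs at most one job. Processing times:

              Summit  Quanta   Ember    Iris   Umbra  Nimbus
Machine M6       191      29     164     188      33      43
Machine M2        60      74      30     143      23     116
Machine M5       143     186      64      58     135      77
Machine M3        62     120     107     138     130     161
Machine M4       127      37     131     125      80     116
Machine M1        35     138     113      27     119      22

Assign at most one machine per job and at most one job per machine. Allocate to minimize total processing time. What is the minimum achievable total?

Optimal: Summit→Machine M3 (62 min), Quanta→Machine M4 (37 min), Ember→Machine M2 (30 min), Iris→Machine M5 (58 min), Umbra→Machine M6 (33 min), Nimbus→Machine M1 (22 min) — total 62+37+30+58+33+22 = 242 min.
Column-greedy (each machine in turn goes to its cheapest remaining job) gives 401 min, worse by 159.
Swapping Summit↔Iris (Summit→Machine M5 143 min, Iris→Machine M3 138 min) adds 161.

Minimum total: 242 min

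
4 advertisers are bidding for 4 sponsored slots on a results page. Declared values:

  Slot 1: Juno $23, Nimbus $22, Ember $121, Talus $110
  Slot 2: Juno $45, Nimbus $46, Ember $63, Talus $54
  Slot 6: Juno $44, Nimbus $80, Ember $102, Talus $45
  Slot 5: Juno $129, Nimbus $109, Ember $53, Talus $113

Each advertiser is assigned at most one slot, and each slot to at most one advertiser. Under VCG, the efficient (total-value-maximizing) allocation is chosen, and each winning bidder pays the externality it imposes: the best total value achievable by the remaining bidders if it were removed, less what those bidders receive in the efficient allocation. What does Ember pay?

Ember pays $34.

Efficient allocation: Juno→Slot 5 ($129), Nimbus→Slot 2 ($46), Ember→Slot 6 ($102), Talus→Slot 1 ($110); total welfare W = $387.
Ember receives Slot 6 at value $102, so the others get W − 102 = $285.
Without Ember: best allocation of the remaining 3 bidders over all 4 slots is Juno→Slot 5 ($129), Nimbus→Slot 6 ($80), Talus→Slot 1 ($110), total $319.
VCG payment = (others' best without Ember) − (others' welfare with Ember) = 319 − 285 = $34.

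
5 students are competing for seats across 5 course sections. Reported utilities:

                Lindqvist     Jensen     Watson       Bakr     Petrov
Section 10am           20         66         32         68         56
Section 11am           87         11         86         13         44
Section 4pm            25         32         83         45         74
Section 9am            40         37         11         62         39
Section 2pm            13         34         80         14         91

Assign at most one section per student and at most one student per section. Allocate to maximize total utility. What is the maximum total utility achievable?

Optimal: Lindqvist→Section 11am (87 points), Jensen→Section 10am (66 points), Watson→Section 4pm (83 points), Bakr→Section 9am (62 points), Petrov→Section 2pm (91 points) — total 87+66+83+62+91 = 389 points.
Column-greedy (each section in turn goes to its best remaining student) gives 311 points, worse by 78.
Next-best assignment: Lindqvist→Section 11am, Jensen→Section 10am, Watson→Section 2pm, Bakr→Section 9am, Petrov→Section 4pm = 369 points.

Maximum total: 389 points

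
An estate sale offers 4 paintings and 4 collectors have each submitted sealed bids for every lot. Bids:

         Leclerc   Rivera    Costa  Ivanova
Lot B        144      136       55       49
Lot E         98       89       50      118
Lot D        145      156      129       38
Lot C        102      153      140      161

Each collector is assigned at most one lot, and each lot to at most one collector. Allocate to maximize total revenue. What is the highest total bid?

Max total: $558

This is the linear assignment problem.
Optimal: Leclerc→Lot B ($144), Rivera→Lot D ($156), Costa→Lot C ($140), Ivanova→Lot E ($118) — total 144+156+140+118 = $558.
Row-greedy (each collector in turn takes its best remaining lot) gives $471, worse by 87.
Next-best assignment: Leclerc→Lot B, Rivera→Lot C, Costa→Lot D, Ivanova→Lot E = $544.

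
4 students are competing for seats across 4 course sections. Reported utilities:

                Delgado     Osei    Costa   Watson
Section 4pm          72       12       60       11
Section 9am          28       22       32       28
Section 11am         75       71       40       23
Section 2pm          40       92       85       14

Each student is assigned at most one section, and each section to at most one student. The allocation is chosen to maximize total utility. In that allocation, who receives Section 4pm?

Optimal: Delgado→Section 4pm (72 points), Osei→Section 11am (71 points), Costa→Section 2pm (85 points), Watson→Section 9am (28 points) — total 72+71+85+28 = 256 points.
Max-entry greedy (repeatedly take the single best remaining cell) gives 255 points, worse by 1.
Swapping Osei↔Delgado (Osei→Section 4pm 12 points, Delgado→Section 11am 75 points) loses 56.
Every other assignment is strictly worse.
Delgado's own top section is Section 11am (75 points), but forcing Delgado→Section 11am and reassigning the rest optimally gives only 255 points — worse by 1.

Delgado receives Section 4pm.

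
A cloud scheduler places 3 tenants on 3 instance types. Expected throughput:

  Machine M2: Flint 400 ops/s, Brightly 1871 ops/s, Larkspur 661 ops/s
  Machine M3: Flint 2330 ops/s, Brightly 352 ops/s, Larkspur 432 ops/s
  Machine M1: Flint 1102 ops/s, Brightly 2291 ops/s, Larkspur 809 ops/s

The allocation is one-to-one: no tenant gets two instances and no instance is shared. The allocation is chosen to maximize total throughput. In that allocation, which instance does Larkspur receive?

Larkspur receives Machine M2.

Optimal: Flint→Machine M3 (2330 ops/s), Brightly→Machine M1 (2291 ops/s), Larkspur→Machine M2 (661 ops/s) — total 2330+2291+661 = 5282 ops/s.
Column-greedy (each instance in turn goes to its best remaining tenant) gives 5010 ops/s, worse by 272.
Next-best assignment: Flint→Machine M3, Brightly→Machine M2, Larkspur→Machine M1 = 5010 ops/s.
Every other assignment is strictly worse.
Larkspur's own top instance is Machine M1 (809 ops/s), but forcing Larkspur→Machine M1 and reassigning the rest optimally gives only 5010 ops/s — worse by 272.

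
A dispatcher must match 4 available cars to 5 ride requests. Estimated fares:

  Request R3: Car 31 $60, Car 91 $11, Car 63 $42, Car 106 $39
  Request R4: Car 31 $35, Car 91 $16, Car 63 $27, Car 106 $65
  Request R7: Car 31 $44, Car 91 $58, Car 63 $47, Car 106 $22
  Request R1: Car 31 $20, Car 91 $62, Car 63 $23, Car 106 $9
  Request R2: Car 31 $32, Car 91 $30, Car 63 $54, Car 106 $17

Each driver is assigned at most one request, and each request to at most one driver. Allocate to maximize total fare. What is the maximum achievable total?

Maximum total: $241

Optimal: Car 31→Request R3 ($60), Car 91→Request R1 ($62), Car 63→Request R2 ($54), Car 106→Request R4 ($65) — total 60+62+54+65 = $241.
Column-greedy (each request in turn goes to its best remaining driver) gives $206, worse by 35.
Next-best assignment: Car 31→Request R3, Car 91→Request R7, Car 63→Request R2, Car 106→Request R4 = $237.
Swapping Car 91↔Car 106 (Car 91→Request R4 $16, Car 106→Request R1 $9) loses 102.
Every other assignment is strictly worse.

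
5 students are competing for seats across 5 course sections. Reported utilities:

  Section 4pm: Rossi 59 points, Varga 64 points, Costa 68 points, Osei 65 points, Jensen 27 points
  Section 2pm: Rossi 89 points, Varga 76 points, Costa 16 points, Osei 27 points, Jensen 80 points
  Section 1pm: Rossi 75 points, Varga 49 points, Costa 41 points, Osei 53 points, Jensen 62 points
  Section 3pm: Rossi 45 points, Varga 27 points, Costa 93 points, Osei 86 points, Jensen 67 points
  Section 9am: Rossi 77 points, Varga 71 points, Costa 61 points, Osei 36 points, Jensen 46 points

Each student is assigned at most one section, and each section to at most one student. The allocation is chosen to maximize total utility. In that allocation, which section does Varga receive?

Varga receives Section 9am.

Optimal: Rossi→Section 1pm (75 points), Varga→Section 9am (71 points), Costa→Section 3pm (93 points), Osei→Section 4pm (65 points), Jensen→Section 2pm (80 points) — total 75+71+93+65+80 = 384 points.
Row-greedy (each student in turn takes its best remaining section) gives 380 points, worse by 4.
No other one-to-one assignment exceeds 384 points.
Varga's own top section is Section 2pm (76 points), but forcing Varga→Section 2pm and reassigning the rest optimally gives only 373 points — worse by 11.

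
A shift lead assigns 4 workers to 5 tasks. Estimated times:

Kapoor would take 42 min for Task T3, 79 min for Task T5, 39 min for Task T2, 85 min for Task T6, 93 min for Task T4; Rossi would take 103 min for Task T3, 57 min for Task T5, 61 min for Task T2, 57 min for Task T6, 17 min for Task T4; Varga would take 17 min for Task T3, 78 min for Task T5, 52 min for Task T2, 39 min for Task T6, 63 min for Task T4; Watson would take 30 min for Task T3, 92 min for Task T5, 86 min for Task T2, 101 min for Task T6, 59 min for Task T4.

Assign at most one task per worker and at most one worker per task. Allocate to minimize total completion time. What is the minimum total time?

Optimal: Kapoor→Task T2 (39 min), Rossi→Task T4 (17 min), Varga→Task T6 (39 min), Watson→Task T3 (30 min) — total 39+17+39+30 = 125 min.
Min-entry greedy (repeatedly take the single cheapest remaining cell) gives 165 min, worse by 40.
Next-best assignment: Kapoor→Task T2, Rossi→Task T4, Varga→Task T5, Watson→Task T3 = 164 min.
Swapping Watson↔Rossi (Watson→Task T4 59 min, Rossi→Task T3 103 min) adds 115.

Minimum total: 125 min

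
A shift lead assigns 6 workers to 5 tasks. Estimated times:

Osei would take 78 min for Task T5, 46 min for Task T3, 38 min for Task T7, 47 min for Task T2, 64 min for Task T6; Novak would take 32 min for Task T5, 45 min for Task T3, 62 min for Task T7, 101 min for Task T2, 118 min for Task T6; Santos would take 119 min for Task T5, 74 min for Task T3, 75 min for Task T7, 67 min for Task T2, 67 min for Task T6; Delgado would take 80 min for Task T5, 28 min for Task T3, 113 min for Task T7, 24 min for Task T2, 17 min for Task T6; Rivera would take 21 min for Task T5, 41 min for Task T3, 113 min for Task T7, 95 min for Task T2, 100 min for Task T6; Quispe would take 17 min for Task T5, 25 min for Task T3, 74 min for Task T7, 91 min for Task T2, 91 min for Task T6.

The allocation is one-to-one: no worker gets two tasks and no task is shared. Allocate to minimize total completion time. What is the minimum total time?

Min total: 168 min

Optimal: Rivera→Task T5 (21 min), Quispe→Task T3 (25 min), Osei→Task T7 (38 min), Santos→Task T2 (67 min), Delgado→Task T6 (17 min) — total 21+25+38+67+17 = 168 min.
Min-entry greedy (repeatedly take the single cheapest remaining cell) gives 180 min, worse by 12.
Next-best assignment: Rivera→Task T5, Quispe→Task T3, Novak→Task T7, Osei→Task T2, Delgado→Task T6 = 172 min.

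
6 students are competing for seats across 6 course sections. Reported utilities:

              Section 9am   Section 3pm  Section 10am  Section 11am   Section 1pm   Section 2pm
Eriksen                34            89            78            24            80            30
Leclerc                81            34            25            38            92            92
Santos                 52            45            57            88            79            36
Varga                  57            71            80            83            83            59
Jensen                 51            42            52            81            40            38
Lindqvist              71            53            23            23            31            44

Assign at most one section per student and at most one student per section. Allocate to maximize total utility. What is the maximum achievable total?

Maximum total: 492 points

This is the linear assignment problem.
Optimal: Eriksen→Section 3pm (89 points), Leclerc→Section 2pm (92 points), Santos→Section 1pm (79 points), Varga→Section 10am (80 points), Jensen→Section 11am (81 points), Lindqvist→Section 9am (71 points) — total 89+92+79+80+81+71 = 492 points.
Column-greedy (each section in turn goes to its best remaining student) gives 422 points, worse by 70.
Swapping Lindqvist↔Varga (Lindqvist→Section 10am 23 points, Varga→Section 9am 57 points) loses 71.
No other one-to-one assignment exceeds 492 points.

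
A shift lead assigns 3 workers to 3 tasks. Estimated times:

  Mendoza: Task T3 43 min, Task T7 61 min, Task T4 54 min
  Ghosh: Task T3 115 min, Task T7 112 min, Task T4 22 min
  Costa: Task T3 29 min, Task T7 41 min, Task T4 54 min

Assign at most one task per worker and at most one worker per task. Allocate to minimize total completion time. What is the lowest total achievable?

Optimal: Mendoza→Task T3 (43 min), Ghosh→Task T4 (22 min), Costa→Task T7 (41 min) — total 43+22+41 = 106 min.

Minimum total: 106 min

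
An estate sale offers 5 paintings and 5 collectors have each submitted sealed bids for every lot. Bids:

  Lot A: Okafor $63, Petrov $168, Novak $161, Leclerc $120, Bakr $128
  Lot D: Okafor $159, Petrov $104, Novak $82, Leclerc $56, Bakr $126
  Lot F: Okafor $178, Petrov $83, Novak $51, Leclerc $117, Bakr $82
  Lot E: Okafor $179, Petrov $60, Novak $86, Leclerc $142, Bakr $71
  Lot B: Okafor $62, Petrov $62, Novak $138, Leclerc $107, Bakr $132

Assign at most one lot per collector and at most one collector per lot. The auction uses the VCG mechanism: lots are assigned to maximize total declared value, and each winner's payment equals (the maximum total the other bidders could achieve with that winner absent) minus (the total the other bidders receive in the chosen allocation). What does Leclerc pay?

Leclerc pays $1.

Efficient allocation: Okafor→Lot F ($178), Petrov→Lot A ($168), Novak→Lot B ($138), Leclerc→Lot E ($142), Bakr→Lot D ($126); total welfare W = $752.
Leclerc receives Lot E at value $142, so the others get W − 142 = $610.
Without Leclerc: best allocation of the remaining 4 bidders over all 5 lots is Okafor→Lot E ($179), Petrov→Lot A ($168), Novak→Lot B ($138), Bakr→Lot D ($126), total $611.
VCG payment = (others' best without Leclerc) − (others' welfare with Leclerc) = 611 − 610 = $1.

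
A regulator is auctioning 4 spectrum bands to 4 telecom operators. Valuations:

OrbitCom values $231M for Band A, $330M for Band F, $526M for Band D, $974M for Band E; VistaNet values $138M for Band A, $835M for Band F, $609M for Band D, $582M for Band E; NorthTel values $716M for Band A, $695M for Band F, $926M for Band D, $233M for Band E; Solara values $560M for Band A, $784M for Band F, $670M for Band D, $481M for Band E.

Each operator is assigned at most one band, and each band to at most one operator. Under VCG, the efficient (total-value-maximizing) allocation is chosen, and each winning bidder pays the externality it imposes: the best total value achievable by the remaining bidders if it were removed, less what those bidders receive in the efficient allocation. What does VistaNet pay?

VistaNet pays $224M.

Efficient allocation: OrbitCom→Band E ($974M), VistaNet→Band F ($835M), NorthTel→Band D ($926M), Solara→Band A ($560M); total welfare W = $3295M.
VistaNet receives Band F at value $835M, so the others get W − 835 = $2460M.
Without VistaNet: best allocation of the remaining 3 bidders over all 4 bands is OrbitCom→Band E ($974M), NorthTel→Band D ($926M), Solara→Band F ($784M), total $2684M.
VCG payment = (others' best without VistaNet) − (others' welfare with VistaNet) = 2684 − 2460 = $224M.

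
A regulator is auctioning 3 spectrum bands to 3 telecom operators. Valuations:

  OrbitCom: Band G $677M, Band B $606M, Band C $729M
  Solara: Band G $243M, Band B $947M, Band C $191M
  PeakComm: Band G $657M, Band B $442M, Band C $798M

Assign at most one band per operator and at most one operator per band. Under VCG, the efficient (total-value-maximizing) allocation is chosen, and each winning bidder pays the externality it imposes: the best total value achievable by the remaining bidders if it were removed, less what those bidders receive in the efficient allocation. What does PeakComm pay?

Efficient allocation: OrbitCom→Band G ($677M), Solara→Band B ($947M), PeakComm→Band C ($798M); total welfare W = $2422M.
PeakComm receives Band C at value $798M, so the others get W − 798 = $1624M.
Without PeakComm: best allocation of the remaining 2 bidders over all 3 bands is OrbitCom→Band C ($729M), Solara→Band B ($947M), total $1676M.
VCG payment = (others' best without PeakComm) − (others' welfare with PeakComm) = 1676 − 1624 = $52M.

PeakComm pays $52M.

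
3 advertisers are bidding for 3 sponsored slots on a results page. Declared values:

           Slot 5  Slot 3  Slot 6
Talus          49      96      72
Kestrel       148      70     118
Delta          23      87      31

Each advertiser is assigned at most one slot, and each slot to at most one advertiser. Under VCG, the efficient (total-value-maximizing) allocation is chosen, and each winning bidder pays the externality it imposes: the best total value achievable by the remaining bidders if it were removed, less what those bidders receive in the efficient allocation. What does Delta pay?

Efficient allocation: Talus→Slot 6 ($72), Kestrel→Slot 5 ($148), Delta→Slot 3 ($87); total welfare W = $307.
Delta receives Slot 3 at value $87, so the others get W − 87 = $220.
Without Delta: best allocation of the remaining 2 bidders over all 3 slots is Talus→Slot 3 ($96), Kestrel→Slot 5 ($148), total $244.
VCG payment = (others' best without Delta) − (others' welfare with Delta) = 244 − 220 = $24.

Delta pays $24.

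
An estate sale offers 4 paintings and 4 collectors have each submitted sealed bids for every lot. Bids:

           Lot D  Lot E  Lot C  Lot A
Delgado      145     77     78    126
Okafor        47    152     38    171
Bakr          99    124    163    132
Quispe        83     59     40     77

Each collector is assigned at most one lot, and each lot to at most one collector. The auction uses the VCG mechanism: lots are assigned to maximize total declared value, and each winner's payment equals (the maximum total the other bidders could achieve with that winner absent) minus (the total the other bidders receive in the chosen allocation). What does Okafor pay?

Efficient allocation: Delgado→Lot D ($145), Okafor→Lot A ($171), Bakr→Lot C ($163), Quispe→Lot E ($59); total welfare W = $538.
Okafor receives Lot A at value $171, so the others get W − 171 = $367.
Without Okafor: best allocation of the remaining 3 bidders over all 4 lots is Delgado→Lot D ($145), Bakr→Lot C ($163), Quispe→Lot A ($77), total $385.
VCG payment = (others' best without Okafor) − (others' welfare with Okafor) = 385 − 367 = $18.

Okafor pays $18.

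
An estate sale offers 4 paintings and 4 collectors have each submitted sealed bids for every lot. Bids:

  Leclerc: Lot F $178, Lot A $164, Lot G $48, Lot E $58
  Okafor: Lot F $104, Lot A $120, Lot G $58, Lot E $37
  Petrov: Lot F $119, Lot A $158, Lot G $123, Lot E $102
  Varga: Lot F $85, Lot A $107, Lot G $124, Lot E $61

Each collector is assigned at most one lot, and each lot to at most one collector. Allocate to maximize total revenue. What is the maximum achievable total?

Treat this as an assignment problem: match each collector to one lot.
Optimal: Leclerc→Lot F ($178), Okafor→Lot A ($120), Petrov→Lot E ($102), Varga→Lot G ($124) — total 178+120+102+124 = $524.
Max-entry greedy (repeatedly take the single best remaining cell) gives $497, worse by 27.
Swapping Varga↔Petrov (Varga→Lot E $61, Petrov→Lot G $123) loses 42.
Checked against all permutations: $524 is optimal.

Max total: $524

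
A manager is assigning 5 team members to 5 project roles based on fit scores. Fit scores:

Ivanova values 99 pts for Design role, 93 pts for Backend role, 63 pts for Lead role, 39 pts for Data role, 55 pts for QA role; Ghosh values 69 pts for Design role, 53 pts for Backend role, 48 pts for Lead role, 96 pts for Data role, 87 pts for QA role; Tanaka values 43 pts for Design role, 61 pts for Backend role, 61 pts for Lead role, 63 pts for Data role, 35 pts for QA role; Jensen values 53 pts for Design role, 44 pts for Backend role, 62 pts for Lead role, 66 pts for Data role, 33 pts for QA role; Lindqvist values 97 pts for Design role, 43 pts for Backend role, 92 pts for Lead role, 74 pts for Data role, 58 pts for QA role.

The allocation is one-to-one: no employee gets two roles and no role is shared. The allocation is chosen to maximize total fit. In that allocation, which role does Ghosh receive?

Optimal: Ivanova→Design role (99 pts), Ghosh→QA role (87 pts), Tanaka→Backend role (61 pts), Jensen→Data role (66 pts), Lindqvist→Lead role (92 pts) — total 99+87+61+66+92 = 405 pts.
Swapping Tanaka↔Lindqvist (Tanaka→Lead role 61 pts, Lindqvist→Backend role 43 pts) loses 49.
Every other assignment is strictly worse.
Ghosh's own top role is Data role (96 pts), but forcing Ghosh→Data role and reassigning the rest optimally gives only 383 pts — worse by 22.

Ghosh receives QA role.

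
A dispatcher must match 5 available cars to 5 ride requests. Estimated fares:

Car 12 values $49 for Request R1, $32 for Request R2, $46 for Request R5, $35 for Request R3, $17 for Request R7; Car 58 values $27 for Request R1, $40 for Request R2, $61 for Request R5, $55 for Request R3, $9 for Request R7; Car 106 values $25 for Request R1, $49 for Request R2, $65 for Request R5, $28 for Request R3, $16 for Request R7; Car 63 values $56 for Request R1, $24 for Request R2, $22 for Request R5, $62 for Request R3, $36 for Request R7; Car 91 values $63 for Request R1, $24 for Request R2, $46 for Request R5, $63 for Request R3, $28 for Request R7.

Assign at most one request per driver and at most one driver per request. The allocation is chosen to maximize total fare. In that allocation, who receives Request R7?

Car 63 receives Request R7.

Optimal: Car 12→Request R1 ($49), Car 58→Request R5 ($61), Car 106→Request R2 ($49), Car 63→Request R7 ($36), Car 91→Request R3 ($63) — total 49+61+49+36+63 = $258.
Row-greedy (each driver in turn takes its best remaining request) gives $249, worse by 9.
Swapping Car 106↔Car 12 (Car 106→Request R1 $25, Car 12→Request R2 $32) loses 41.
Car 63's own top request is Request R3 ($62), but forcing Car 63→Request R3 and reassigning the rest optimally gives only $252 — worse by 6.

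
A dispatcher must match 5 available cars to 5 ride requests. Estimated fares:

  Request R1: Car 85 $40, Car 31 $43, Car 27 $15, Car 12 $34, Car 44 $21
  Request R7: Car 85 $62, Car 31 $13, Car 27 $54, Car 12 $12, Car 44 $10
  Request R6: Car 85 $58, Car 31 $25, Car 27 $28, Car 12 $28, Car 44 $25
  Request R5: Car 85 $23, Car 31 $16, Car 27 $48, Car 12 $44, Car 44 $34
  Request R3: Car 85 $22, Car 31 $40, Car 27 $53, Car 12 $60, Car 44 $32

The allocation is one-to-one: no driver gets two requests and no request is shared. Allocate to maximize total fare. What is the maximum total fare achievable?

Maximum total: $249

Treat this as an assignment problem: match each driver to one request.
Optimal: Car 85→Request R6 ($58), Car 31→Request R1 ($43), Car 27→Request R7 ($54), Car 12→Request R3 ($60), Car 44→Request R5 ($34) — total 58+43+54+60+34 = $249.
Max-entry greedy (repeatedly take the single best remaining cell) gives $238, worse by 11.
Checked against all permutations: $249 is optimal.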